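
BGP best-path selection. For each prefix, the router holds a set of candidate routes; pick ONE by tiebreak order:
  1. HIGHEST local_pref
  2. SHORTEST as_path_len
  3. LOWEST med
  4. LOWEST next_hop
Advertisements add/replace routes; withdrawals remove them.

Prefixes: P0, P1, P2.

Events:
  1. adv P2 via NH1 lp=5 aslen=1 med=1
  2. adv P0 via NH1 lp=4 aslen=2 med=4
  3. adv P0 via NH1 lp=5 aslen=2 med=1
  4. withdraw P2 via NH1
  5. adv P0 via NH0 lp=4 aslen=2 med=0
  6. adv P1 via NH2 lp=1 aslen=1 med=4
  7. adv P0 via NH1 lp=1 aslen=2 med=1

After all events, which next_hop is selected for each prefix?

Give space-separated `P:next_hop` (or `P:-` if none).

Op 1: best P0=- P1=- P2=NH1
Op 2: best P0=NH1 P1=- P2=NH1
Op 3: best P0=NH1 P1=- P2=NH1
Op 4: best P0=NH1 P1=- P2=-
Op 5: best P0=NH1 P1=- P2=-
Op 6: best P0=NH1 P1=NH2 P2=-
Op 7: best P0=NH0 P1=NH2 P2=-

Answer: P0:NH0 P1:NH2 P2:-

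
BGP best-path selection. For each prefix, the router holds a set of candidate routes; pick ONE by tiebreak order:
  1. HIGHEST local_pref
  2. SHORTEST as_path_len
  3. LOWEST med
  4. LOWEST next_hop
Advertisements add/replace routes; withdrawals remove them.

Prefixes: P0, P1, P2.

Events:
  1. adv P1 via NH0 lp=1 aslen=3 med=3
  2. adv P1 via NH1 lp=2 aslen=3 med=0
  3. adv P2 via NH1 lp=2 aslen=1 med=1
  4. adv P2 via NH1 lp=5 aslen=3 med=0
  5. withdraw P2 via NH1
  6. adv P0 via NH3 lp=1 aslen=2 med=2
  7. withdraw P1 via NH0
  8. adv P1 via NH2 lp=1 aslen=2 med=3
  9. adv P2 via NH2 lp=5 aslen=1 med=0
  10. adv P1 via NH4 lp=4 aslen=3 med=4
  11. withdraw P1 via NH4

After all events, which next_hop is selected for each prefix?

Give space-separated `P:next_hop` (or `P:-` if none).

Answer: P0:NH3 P1:NH1 P2:NH2

Derivation:
Op 1: best P0=- P1=NH0 P2=-
Op 2: best P0=- P1=NH1 P2=-
Op 3: best P0=- P1=NH1 P2=NH1
Op 4: best P0=- P1=NH1 P2=NH1
Op 5: best P0=- P1=NH1 P2=-
Op 6: best P0=NH3 P1=NH1 P2=-
Op 7: best P0=NH3 P1=NH1 P2=-
Op 8: best P0=NH3 P1=NH1 P2=-
Op 9: best P0=NH3 P1=NH1 P2=NH2
Op 10: best P0=NH3 P1=NH4 P2=NH2
Op 11: best P0=NH3 P1=NH1 P2=NH2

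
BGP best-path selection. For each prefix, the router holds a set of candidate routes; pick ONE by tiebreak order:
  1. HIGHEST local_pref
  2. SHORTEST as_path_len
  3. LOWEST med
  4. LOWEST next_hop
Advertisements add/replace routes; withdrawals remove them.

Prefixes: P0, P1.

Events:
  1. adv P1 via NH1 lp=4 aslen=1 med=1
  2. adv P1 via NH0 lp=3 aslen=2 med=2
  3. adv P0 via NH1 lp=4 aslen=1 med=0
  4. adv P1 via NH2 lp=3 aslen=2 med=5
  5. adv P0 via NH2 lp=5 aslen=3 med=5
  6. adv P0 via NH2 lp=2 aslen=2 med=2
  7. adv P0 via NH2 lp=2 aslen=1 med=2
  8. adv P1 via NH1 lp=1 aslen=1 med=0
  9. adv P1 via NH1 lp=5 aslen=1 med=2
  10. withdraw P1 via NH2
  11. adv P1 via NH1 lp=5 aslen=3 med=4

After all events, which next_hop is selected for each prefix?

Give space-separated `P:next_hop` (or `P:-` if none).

Op 1: best P0=- P1=NH1
Op 2: best P0=- P1=NH1
Op 3: best P0=NH1 P1=NH1
Op 4: best P0=NH1 P1=NH1
Op 5: best P0=NH2 P1=NH1
Op 6: best P0=NH1 P1=NH1
Op 7: best P0=NH1 P1=NH1
Op 8: best P0=NH1 P1=NH0
Op 9: best P0=NH1 P1=NH1
Op 10: best P0=NH1 P1=NH1
Op 11: best P0=NH1 P1=NH1

Answer: P0:NH1 P1:NH1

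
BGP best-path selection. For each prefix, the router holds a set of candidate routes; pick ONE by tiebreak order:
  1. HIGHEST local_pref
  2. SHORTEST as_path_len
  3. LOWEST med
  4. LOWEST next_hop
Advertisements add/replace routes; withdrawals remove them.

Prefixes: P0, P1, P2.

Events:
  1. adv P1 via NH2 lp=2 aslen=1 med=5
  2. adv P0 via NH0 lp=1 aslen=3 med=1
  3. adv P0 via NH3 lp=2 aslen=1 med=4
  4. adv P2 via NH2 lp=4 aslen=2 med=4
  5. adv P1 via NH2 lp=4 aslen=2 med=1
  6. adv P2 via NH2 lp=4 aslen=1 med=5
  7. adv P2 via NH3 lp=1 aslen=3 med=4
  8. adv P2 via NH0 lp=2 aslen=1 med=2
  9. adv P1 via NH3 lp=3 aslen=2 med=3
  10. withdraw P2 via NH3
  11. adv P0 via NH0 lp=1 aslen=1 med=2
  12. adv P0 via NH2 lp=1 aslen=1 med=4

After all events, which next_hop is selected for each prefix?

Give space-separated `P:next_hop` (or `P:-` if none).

Answer: P0:NH3 P1:NH2 P2:NH2

Derivation:
Op 1: best P0=- P1=NH2 P2=-
Op 2: best P0=NH0 P1=NH2 P2=-
Op 3: best P0=NH3 P1=NH2 P2=-
Op 4: best P0=NH3 P1=NH2 P2=NH2
Op 5: best P0=NH3 P1=NH2 P2=NH2
Op 6: best P0=NH3 P1=NH2 P2=NH2
Op 7: best P0=NH3 P1=NH2 P2=NH2
Op 8: best P0=NH3 P1=NH2 P2=NH2
Op 9: best P0=NH3 P1=NH2 P2=NH2
Op 10: best P0=NH3 P1=NH2 P2=NH2
Op 11: best P0=NH3 P1=NH2 P2=NH2
Op 12: best P0=NH3 P1=NH2 P2=NH2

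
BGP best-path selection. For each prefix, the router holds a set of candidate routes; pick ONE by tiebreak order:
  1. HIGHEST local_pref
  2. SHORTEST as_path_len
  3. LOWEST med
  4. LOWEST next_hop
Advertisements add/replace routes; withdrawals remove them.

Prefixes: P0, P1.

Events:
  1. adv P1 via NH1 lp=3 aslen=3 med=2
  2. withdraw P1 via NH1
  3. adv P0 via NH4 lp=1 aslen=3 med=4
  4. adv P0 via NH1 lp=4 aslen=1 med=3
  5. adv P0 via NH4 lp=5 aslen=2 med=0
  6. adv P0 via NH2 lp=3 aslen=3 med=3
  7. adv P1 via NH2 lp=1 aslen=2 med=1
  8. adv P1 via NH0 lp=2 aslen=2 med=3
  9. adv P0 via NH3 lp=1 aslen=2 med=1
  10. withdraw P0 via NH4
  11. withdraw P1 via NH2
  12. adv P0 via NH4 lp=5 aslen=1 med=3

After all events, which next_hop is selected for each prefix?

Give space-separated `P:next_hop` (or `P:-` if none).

Answer: P0:NH4 P1:NH0

Derivation:
Op 1: best P0=- P1=NH1
Op 2: best P0=- P1=-
Op 3: best P0=NH4 P1=-
Op 4: best P0=NH1 P1=-
Op 5: best P0=NH4 P1=-
Op 6: best P0=NH4 P1=-
Op 7: best P0=NH4 P1=NH2
Op 8: best P0=NH4 P1=NH0
Op 9: best P0=NH4 P1=NH0
Op 10: best P0=NH1 P1=NH0
Op 11: best P0=NH1 P1=NH0
Op 12: best P0=NH4 P1=NH0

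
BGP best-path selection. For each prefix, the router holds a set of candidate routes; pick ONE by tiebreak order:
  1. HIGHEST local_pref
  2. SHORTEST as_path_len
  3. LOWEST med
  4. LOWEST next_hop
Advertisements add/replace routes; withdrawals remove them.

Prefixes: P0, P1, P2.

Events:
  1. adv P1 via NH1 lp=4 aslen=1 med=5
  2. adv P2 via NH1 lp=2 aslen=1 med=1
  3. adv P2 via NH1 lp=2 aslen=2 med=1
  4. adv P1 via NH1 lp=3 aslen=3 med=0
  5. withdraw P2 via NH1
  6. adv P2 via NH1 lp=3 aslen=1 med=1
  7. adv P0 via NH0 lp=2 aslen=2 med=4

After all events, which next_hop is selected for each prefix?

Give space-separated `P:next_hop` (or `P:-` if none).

Answer: P0:NH0 P1:NH1 P2:NH1

Derivation:
Op 1: best P0=- P1=NH1 P2=-
Op 2: best P0=- P1=NH1 P2=NH1
Op 3: best P0=- P1=NH1 P2=NH1
Op 4: best P0=- P1=NH1 P2=NH1
Op 5: best P0=- P1=NH1 P2=-
Op 6: best P0=- P1=NH1 P2=NH1
Op 7: best P0=NH0 P1=NH1 P2=NH1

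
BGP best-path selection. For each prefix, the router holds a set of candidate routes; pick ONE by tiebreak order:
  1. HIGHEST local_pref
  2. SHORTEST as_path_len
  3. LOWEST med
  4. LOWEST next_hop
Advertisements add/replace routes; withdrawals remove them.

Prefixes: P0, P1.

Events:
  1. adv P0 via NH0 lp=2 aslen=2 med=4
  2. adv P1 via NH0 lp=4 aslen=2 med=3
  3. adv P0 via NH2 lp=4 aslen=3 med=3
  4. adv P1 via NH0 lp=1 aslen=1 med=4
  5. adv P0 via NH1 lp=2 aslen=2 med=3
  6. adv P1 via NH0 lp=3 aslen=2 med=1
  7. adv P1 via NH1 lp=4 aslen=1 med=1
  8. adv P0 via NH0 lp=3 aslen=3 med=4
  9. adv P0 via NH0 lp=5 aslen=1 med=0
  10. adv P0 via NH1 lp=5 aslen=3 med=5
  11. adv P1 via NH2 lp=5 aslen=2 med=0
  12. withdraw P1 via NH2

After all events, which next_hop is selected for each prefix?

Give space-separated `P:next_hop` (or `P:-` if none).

Op 1: best P0=NH0 P1=-
Op 2: best P0=NH0 P1=NH0
Op 3: best P0=NH2 P1=NH0
Op 4: best P0=NH2 P1=NH0
Op 5: best P0=NH2 P1=NH0
Op 6: best P0=NH2 P1=NH0
Op 7: best P0=NH2 P1=NH1
Op 8: best P0=NH2 P1=NH1
Op 9: best P0=NH0 P1=NH1
Op 10: best P0=NH0 P1=NH1
Op 11: best P0=NH0 P1=NH2
Op 12: best P0=NH0 P1=NH1

Answer: P0:NH0 P1:NH1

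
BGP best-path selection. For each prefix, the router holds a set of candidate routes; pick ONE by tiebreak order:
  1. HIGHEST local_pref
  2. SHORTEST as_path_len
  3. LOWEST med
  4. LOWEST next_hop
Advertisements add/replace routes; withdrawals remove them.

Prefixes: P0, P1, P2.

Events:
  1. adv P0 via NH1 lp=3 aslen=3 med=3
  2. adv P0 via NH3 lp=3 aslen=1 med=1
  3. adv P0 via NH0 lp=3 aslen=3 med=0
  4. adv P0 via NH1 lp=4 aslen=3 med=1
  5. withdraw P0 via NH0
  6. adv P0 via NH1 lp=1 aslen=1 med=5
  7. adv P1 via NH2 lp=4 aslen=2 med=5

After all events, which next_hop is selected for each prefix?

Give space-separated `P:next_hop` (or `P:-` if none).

Op 1: best P0=NH1 P1=- P2=-
Op 2: best P0=NH3 P1=- P2=-
Op 3: best P0=NH3 P1=- P2=-
Op 4: best P0=NH1 P1=- P2=-
Op 5: best P0=NH1 P1=- P2=-
Op 6: best P0=NH3 P1=- P2=-
Op 7: best P0=NH3 P1=NH2 P2=-

Answer: P0:NH3 P1:NH2 P2:-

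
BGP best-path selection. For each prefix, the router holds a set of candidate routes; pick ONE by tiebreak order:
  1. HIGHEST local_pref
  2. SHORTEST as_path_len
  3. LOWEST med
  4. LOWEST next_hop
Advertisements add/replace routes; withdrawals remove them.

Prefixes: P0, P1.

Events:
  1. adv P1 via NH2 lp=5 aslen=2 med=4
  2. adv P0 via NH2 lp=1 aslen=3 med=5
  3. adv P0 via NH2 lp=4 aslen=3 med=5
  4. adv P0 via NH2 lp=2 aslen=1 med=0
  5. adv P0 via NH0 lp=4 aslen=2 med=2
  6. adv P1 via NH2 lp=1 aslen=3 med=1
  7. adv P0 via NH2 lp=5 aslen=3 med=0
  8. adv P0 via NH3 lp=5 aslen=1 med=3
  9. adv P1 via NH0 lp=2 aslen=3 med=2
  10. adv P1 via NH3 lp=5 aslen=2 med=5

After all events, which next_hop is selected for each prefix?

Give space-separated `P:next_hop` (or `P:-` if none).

Answer: P0:NH3 P1:NH3

Derivation:
Op 1: best P0=- P1=NH2
Op 2: best P0=NH2 P1=NH2
Op 3: best P0=NH2 P1=NH2
Op 4: best P0=NH2 P1=NH2
Op 5: best P0=NH0 P1=NH2
Op 6: best P0=NH0 P1=NH2
Op 7: best P0=NH2 P1=NH2
Op 8: best P0=NH3 P1=NH2
Op 9: best P0=NH3 P1=NH0
Op 10: best P0=NH3 P1=NH3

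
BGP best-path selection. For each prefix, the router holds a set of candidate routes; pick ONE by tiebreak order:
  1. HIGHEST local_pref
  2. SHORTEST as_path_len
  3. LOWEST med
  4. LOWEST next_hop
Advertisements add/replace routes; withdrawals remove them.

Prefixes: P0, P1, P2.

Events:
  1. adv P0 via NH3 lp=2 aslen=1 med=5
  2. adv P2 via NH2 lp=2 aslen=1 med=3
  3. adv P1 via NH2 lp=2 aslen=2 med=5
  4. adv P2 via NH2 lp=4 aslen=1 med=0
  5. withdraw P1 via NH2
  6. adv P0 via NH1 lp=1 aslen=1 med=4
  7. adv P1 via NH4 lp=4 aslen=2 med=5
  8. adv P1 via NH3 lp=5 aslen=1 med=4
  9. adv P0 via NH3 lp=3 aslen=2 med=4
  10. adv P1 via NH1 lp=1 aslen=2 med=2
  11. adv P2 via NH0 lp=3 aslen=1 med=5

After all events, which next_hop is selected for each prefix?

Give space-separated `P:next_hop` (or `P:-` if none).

Op 1: best P0=NH3 P1=- P2=-
Op 2: best P0=NH3 P1=- P2=NH2
Op 3: best P0=NH3 P1=NH2 P2=NH2
Op 4: best P0=NH3 P1=NH2 P2=NH2
Op 5: best P0=NH3 P1=- P2=NH2
Op 6: best P0=NH3 P1=- P2=NH2
Op 7: best P0=NH3 P1=NH4 P2=NH2
Op 8: best P0=NH3 P1=NH3 P2=NH2
Op 9: best P0=NH3 P1=NH3 P2=NH2
Op 10: best P0=NH3 P1=NH3 P2=NH2
Op 11: best P0=NH3 P1=NH3 P2=NH2

Answer: P0:NH3 P1:NH3 P2:NH2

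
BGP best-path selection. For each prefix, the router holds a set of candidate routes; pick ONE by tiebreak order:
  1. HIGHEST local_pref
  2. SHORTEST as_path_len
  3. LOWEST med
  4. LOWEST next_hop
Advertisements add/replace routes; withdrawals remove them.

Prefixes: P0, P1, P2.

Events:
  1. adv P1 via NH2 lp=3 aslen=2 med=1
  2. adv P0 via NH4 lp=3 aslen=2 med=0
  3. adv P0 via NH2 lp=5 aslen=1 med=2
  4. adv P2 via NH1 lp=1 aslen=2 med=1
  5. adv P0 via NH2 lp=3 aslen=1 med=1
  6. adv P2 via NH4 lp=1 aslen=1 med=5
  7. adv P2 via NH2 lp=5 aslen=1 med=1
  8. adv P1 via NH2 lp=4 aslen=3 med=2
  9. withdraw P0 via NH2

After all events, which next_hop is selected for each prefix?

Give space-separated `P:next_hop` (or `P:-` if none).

Answer: P0:NH4 P1:NH2 P2:NH2

Derivation:
Op 1: best P0=- P1=NH2 P2=-
Op 2: best P0=NH4 P1=NH2 P2=-
Op 3: best P0=NH2 P1=NH2 P2=-
Op 4: best P0=NH2 P1=NH2 P2=NH1
Op 5: best P0=NH2 P1=NH2 P2=NH1
Op 6: best P0=NH2 P1=NH2 P2=NH4
Op 7: best P0=NH2 P1=NH2 P2=NH2
Op 8: best P0=NH2 P1=NH2 P2=NH2
Op 9: best P0=NH4 P1=NH2 P2=NH2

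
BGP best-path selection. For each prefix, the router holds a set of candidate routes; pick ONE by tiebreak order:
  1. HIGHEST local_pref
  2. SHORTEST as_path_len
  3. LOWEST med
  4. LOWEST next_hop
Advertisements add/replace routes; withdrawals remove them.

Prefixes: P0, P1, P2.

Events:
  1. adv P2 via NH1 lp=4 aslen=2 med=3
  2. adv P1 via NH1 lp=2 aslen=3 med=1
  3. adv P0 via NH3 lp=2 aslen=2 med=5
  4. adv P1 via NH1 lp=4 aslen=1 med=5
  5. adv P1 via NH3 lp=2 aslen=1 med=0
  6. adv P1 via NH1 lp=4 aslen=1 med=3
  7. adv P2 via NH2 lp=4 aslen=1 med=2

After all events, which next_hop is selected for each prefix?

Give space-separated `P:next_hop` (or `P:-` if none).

Op 1: best P0=- P1=- P2=NH1
Op 2: best P0=- P1=NH1 P2=NH1
Op 3: best P0=NH3 P1=NH1 P2=NH1
Op 4: best P0=NH3 P1=NH1 P2=NH1
Op 5: best P0=NH3 P1=NH1 P2=NH1
Op 6: best P0=NH3 P1=NH1 P2=NH1
Op 7: best P0=NH3 P1=NH1 P2=NH2

Answer: P0:NH3 P1:NH1 P2:NH2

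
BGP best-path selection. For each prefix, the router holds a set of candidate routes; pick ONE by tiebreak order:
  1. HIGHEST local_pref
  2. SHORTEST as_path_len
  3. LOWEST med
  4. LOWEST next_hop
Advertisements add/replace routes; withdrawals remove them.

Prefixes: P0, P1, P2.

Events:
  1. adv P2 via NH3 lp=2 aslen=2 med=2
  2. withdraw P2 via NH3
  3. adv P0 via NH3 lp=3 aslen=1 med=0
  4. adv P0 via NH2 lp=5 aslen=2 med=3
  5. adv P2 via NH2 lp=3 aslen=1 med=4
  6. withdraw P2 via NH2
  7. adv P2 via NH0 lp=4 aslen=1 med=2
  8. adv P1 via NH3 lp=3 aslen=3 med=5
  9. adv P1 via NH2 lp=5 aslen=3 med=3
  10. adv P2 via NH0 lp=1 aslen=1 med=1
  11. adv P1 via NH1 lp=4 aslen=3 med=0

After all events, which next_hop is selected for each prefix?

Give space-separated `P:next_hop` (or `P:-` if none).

Answer: P0:NH2 P1:NH2 P2:NH0

Derivation:
Op 1: best P0=- P1=- P2=NH3
Op 2: best P0=- P1=- P2=-
Op 3: best P0=NH3 P1=- P2=-
Op 4: best P0=NH2 P1=- P2=-
Op 5: best P0=NH2 P1=- P2=NH2
Op 6: best P0=NH2 P1=- P2=-
Op 7: best P0=NH2 P1=- P2=NH0
Op 8: best P0=NH2 P1=NH3 P2=NH0
Op 9: best P0=NH2 P1=NH2 P2=NH0
Op 10: best P0=NH2 P1=NH2 P2=NH0
Op 11: best P0=NH2 P1=NH2 P2=NH0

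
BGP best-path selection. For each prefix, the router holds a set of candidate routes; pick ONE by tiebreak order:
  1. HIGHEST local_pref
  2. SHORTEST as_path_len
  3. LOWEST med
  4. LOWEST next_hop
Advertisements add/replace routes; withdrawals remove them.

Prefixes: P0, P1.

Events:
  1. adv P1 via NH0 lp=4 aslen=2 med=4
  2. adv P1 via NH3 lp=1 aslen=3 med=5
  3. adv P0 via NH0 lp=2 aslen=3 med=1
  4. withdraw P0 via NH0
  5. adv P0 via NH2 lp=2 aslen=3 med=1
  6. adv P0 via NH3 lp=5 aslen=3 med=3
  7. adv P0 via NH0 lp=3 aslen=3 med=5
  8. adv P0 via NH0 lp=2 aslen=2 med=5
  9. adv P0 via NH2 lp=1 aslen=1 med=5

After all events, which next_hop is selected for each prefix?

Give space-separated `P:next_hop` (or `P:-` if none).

Op 1: best P0=- P1=NH0
Op 2: best P0=- P1=NH0
Op 3: best P0=NH0 P1=NH0
Op 4: best P0=- P1=NH0
Op 5: best P0=NH2 P1=NH0
Op 6: best P0=NH3 P1=NH0
Op 7: best P0=NH3 P1=NH0
Op 8: best P0=NH3 P1=NH0
Op 9: best P0=NH3 P1=NH0

Answer: P0:NH3 P1:NH0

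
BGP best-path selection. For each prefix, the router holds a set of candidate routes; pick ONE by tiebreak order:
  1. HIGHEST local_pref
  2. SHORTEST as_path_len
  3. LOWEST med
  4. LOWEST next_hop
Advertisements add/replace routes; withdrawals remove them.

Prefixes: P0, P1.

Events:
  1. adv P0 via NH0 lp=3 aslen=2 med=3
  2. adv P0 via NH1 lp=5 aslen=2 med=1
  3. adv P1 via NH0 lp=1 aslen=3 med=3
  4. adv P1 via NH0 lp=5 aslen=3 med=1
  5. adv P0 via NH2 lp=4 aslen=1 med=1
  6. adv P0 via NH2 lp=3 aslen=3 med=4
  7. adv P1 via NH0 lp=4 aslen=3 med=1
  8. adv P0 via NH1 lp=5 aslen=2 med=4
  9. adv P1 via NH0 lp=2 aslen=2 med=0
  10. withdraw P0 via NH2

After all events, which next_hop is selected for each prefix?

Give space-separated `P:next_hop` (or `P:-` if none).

Answer: P0:NH1 P1:NH0

Derivation:
Op 1: best P0=NH0 P1=-
Op 2: best P0=NH1 P1=-
Op 3: best P0=NH1 P1=NH0
Op 4: best P0=NH1 P1=NH0
Op 5: best P0=NH1 P1=NH0
Op 6: best P0=NH1 P1=NH0
Op 7: best P0=NH1 P1=NH0
Op 8: best P0=NH1 P1=NH0
Op 9: best P0=NH1 P1=NH0
Op 10: best P0=NH1 P1=NH0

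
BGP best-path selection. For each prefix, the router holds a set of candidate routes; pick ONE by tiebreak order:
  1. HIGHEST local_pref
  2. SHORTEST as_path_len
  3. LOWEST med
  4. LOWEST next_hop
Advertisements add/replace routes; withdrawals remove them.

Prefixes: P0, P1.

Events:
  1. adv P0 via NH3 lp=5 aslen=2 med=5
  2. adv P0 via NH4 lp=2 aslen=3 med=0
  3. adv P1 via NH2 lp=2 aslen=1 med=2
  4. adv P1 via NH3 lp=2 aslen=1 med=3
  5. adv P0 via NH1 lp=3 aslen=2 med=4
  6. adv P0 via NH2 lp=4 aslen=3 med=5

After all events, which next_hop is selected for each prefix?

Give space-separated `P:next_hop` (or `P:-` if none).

Op 1: best P0=NH3 P1=-
Op 2: best P0=NH3 P1=-
Op 3: best P0=NH3 P1=NH2
Op 4: best P0=NH3 P1=NH2
Op 5: best P0=NH3 P1=NH2
Op 6: best P0=NH3 P1=NH2

Answer: P0:NH3 P1:NH2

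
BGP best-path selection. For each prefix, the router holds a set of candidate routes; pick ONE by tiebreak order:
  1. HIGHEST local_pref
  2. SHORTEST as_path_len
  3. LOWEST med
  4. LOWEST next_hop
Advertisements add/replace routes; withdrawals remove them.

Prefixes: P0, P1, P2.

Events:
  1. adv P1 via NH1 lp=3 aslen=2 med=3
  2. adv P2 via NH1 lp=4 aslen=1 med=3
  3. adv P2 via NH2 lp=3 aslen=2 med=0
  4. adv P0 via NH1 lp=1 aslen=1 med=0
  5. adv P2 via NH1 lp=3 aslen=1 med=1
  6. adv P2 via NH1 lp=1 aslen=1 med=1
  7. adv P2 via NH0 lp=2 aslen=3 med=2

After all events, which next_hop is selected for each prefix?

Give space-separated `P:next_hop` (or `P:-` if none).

Answer: P0:NH1 P1:NH1 P2:NH2

Derivation:
Op 1: best P0=- P1=NH1 P2=-
Op 2: best P0=- P1=NH1 P2=NH1
Op 3: best P0=- P1=NH1 P2=NH1
Op 4: best P0=NH1 P1=NH1 P2=NH1
Op 5: best P0=NH1 P1=NH1 P2=NH1
Op 6: best P0=NH1 P1=NH1 P2=NH2
Op 7: best P0=NH1 P1=NH1 P2=NH2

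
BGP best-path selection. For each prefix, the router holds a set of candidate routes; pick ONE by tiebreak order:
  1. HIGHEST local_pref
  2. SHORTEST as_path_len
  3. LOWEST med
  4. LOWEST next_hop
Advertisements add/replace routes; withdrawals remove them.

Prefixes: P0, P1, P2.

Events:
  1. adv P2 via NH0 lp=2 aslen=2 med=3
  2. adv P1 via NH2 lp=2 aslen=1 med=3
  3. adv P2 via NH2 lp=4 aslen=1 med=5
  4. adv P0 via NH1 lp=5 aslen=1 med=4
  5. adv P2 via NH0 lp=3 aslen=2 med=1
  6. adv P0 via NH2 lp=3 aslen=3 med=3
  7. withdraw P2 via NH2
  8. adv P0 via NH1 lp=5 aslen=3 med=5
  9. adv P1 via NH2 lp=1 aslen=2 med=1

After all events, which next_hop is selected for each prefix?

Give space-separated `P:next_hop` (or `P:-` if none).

Op 1: best P0=- P1=- P2=NH0
Op 2: best P0=- P1=NH2 P2=NH0
Op 3: best P0=- P1=NH2 P2=NH2
Op 4: best P0=NH1 P1=NH2 P2=NH2
Op 5: best P0=NH1 P1=NH2 P2=NH2
Op 6: best P0=NH1 P1=NH2 P2=NH2
Op 7: best P0=NH1 P1=NH2 P2=NH0
Op 8: best P0=NH1 P1=NH2 P2=NH0
Op 9: best P0=NH1 P1=NH2 P2=NH0

Answer: P0:NH1 P1:NH2 P2:NH0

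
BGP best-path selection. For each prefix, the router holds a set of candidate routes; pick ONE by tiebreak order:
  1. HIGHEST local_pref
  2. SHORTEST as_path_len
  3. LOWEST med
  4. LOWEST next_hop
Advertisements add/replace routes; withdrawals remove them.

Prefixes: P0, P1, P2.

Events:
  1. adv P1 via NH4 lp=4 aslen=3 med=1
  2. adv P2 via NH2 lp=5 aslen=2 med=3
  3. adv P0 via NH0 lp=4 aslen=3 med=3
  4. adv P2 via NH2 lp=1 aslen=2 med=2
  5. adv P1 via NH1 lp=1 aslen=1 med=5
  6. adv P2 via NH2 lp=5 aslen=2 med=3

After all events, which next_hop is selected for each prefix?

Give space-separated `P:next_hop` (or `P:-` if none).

Op 1: best P0=- P1=NH4 P2=-
Op 2: best P0=- P1=NH4 P2=NH2
Op 3: best P0=NH0 P1=NH4 P2=NH2
Op 4: best P0=NH0 P1=NH4 P2=NH2
Op 5: best P0=NH0 P1=NH4 P2=NH2
Op 6: best P0=NH0 P1=NH4 P2=NH2

Answer: P0:NH0 P1:NH4 P2:NH2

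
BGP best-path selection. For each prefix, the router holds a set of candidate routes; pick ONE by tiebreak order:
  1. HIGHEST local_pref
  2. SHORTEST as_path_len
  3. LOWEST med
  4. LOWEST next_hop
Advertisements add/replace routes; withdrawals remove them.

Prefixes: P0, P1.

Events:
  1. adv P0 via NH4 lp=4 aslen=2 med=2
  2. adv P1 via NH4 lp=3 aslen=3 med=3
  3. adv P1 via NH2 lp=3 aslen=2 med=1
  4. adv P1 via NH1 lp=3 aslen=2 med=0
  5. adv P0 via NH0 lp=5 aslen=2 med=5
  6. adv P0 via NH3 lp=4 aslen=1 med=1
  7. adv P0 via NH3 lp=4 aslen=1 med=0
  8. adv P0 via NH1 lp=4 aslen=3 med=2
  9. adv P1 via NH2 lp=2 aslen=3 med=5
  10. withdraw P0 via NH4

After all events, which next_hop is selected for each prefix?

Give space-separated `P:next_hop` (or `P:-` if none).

Answer: P0:NH0 P1:NH1

Derivation:
Op 1: best P0=NH4 P1=-
Op 2: best P0=NH4 P1=NH4
Op 3: best P0=NH4 P1=NH2
Op 4: best P0=NH4 P1=NH1
Op 5: best P0=NH0 P1=NH1
Op 6: best P0=NH0 P1=NH1
Op 7: best P0=NH0 P1=NH1
Op 8: best P0=NH0 P1=NH1
Op 9: best P0=NH0 P1=NH1
Op 10: best P0=NH0 P1=NH1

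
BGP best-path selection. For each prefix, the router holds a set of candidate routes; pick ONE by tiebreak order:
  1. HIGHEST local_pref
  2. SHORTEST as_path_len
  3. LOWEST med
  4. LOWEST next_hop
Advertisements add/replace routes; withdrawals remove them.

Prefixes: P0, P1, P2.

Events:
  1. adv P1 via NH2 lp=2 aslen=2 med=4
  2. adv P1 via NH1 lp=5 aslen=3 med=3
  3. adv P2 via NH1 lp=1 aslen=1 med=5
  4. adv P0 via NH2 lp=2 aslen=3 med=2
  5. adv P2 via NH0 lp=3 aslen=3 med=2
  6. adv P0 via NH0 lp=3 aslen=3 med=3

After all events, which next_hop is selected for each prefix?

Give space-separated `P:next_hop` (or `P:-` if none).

Answer: P0:NH0 P1:NH1 P2:NH0

Derivation:
Op 1: best P0=- P1=NH2 P2=-
Op 2: best P0=- P1=NH1 P2=-
Op 3: best P0=- P1=NH1 P2=NH1
Op 4: best P0=NH2 P1=NH1 P2=NH1
Op 5: best P0=NH2 P1=NH1 P2=NH0
Op 6: best P0=NH0 P1=NH1 P2=NH0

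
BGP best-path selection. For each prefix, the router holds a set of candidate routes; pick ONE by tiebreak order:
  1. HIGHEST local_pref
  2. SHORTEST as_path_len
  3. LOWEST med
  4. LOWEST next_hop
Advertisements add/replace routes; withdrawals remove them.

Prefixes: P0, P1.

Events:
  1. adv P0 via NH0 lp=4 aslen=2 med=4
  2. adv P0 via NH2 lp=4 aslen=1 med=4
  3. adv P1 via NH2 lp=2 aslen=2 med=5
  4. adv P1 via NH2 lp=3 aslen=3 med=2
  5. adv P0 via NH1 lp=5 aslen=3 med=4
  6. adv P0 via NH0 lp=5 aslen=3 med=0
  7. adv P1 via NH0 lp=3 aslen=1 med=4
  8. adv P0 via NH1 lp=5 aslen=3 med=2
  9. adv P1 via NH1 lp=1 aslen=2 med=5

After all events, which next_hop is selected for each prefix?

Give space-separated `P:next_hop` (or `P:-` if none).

Answer: P0:NH0 P1:NH0

Derivation:
Op 1: best P0=NH0 P1=-
Op 2: best P0=NH2 P1=-
Op 3: best P0=NH2 P1=NH2
Op 4: best P0=NH2 P1=NH2
Op 5: best P0=NH1 P1=NH2
Op 6: best P0=NH0 P1=NH2
Op 7: best P0=NH0 P1=NH0
Op 8: best P0=NH0 P1=NH0
Op 9: best P0=NH0 P1=NH0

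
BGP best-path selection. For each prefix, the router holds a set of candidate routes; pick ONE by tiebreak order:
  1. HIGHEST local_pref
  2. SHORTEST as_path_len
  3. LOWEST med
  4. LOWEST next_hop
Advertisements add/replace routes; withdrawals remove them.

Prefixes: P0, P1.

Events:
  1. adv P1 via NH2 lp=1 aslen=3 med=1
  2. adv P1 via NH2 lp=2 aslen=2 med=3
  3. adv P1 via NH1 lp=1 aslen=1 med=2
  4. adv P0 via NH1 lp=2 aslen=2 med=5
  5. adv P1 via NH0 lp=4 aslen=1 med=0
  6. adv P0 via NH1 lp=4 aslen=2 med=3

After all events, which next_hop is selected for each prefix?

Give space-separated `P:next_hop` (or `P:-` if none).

Answer: P0:NH1 P1:NH0

Derivation:
Op 1: best P0=- P1=NH2
Op 2: best P0=- P1=NH2
Op 3: best P0=- P1=NH2
Op 4: best P0=NH1 P1=NH2
Op 5: best P0=NH1 P1=NH0
Op 6: best P0=NH1 P1=NH0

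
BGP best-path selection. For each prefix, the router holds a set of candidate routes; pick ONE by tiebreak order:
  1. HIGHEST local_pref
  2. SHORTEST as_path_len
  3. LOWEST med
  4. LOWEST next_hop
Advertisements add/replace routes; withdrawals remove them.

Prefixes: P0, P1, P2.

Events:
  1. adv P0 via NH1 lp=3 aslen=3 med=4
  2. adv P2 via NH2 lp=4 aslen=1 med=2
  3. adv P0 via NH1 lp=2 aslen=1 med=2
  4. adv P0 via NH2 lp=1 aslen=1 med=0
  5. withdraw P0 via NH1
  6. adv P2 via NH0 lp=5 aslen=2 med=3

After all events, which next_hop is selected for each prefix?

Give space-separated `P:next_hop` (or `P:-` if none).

Op 1: best P0=NH1 P1=- P2=-
Op 2: best P0=NH1 P1=- P2=NH2
Op 3: best P0=NH1 P1=- P2=NH2
Op 4: best P0=NH1 P1=- P2=NH2
Op 5: best P0=NH2 P1=- P2=NH2
Op 6: best P0=NH2 P1=- P2=NH0

Answer: P0:NH2 P1:- P2:NH0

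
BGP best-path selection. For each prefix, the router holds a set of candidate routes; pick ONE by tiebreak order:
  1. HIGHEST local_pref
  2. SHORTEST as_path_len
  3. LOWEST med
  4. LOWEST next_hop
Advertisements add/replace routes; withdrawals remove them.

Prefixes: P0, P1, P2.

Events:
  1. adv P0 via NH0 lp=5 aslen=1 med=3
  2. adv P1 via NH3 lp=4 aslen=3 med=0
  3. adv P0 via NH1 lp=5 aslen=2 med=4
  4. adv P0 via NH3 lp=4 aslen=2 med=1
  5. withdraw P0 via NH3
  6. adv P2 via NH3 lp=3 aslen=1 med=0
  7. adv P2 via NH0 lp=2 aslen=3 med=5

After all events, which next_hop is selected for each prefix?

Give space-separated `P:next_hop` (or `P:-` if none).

Answer: P0:NH0 P1:NH3 P2:NH3

Derivation:
Op 1: best P0=NH0 P1=- P2=-
Op 2: best P0=NH0 P1=NH3 P2=-
Op 3: best P0=NH0 P1=NH3 P2=-
Op 4: best P0=NH0 P1=NH3 P2=-
Op 5: best P0=NH0 P1=NH3 P2=-
Op 6: best P0=NH0 P1=NH3 P2=NH3
Op 7: best P0=NH0 P1=NH3 P2=NH3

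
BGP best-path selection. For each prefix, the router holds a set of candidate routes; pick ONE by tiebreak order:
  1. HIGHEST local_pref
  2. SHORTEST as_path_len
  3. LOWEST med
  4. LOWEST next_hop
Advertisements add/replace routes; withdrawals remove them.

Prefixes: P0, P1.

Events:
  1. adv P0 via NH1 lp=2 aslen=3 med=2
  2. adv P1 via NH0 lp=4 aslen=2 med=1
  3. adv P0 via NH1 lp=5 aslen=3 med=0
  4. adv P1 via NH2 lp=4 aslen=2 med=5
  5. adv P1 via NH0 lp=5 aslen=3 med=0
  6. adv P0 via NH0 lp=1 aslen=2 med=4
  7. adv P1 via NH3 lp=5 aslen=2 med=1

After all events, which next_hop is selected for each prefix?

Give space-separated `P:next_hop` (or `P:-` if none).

Op 1: best P0=NH1 P1=-
Op 2: best P0=NH1 P1=NH0
Op 3: best P0=NH1 P1=NH0
Op 4: best P0=NH1 P1=NH0
Op 5: best P0=NH1 P1=NH0
Op 6: best P0=NH1 P1=NH0
Op 7: best P0=NH1 P1=NH3

Answer: P0:NH1 P1:NH3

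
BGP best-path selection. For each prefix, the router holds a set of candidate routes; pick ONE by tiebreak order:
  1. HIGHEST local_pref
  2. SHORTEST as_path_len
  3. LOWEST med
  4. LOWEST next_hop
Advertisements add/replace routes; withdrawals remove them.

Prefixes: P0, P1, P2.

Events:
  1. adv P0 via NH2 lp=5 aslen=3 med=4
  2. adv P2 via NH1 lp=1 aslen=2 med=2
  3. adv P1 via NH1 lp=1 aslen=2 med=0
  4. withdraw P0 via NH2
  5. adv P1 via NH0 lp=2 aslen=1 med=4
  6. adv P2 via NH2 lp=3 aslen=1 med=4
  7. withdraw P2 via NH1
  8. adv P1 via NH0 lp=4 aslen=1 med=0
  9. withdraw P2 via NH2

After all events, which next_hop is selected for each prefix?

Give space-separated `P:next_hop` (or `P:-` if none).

Op 1: best P0=NH2 P1=- P2=-
Op 2: best P0=NH2 P1=- P2=NH1
Op 3: best P0=NH2 P1=NH1 P2=NH1
Op 4: best P0=- P1=NH1 P2=NH1
Op 5: best P0=- P1=NH0 P2=NH1
Op 6: best P0=- P1=NH0 P2=NH2
Op 7: best P0=- P1=NH0 P2=NH2
Op 8: best P0=- P1=NH0 P2=NH2
Op 9: best P0=- P1=NH0 P2=-

Answer: P0:- P1:NH0 P2:-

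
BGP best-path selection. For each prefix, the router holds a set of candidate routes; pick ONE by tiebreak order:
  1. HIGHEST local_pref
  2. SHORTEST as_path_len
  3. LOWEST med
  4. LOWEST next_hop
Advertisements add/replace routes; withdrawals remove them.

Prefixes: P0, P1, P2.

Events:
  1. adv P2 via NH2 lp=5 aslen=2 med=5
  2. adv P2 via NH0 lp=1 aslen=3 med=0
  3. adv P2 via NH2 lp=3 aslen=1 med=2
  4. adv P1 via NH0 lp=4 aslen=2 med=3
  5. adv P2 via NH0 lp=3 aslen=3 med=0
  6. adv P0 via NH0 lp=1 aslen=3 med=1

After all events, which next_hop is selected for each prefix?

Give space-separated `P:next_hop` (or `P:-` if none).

Answer: P0:NH0 P1:NH0 P2:NH2

Derivation:
Op 1: best P0=- P1=- P2=NH2
Op 2: best P0=- P1=- P2=NH2
Op 3: best P0=- P1=- P2=NH2
Op 4: best P0=- P1=NH0 P2=NH2
Op 5: best P0=- P1=NH0 P2=NH2
Op 6: best P0=NH0 P1=NH0 P2=NH2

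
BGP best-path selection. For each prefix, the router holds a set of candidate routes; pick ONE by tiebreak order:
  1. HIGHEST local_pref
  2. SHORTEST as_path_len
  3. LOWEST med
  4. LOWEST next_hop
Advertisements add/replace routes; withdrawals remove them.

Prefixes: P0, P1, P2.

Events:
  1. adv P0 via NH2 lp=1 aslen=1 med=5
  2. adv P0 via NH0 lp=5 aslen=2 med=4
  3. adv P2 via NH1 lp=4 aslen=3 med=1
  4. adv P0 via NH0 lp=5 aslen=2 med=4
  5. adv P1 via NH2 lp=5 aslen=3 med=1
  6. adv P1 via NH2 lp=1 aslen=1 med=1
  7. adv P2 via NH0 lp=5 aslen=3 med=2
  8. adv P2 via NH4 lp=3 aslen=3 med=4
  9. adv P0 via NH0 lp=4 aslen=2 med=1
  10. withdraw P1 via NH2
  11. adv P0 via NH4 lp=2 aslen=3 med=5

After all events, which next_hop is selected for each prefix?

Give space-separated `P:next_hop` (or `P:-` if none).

Answer: P0:NH0 P1:- P2:NH0

Derivation:
Op 1: best P0=NH2 P1=- P2=-
Op 2: best P0=NH0 P1=- P2=-
Op 3: best P0=NH0 P1=- P2=NH1
Op 4: best P0=NH0 P1=- P2=NH1
Op 5: best P0=NH0 P1=NH2 P2=NH1
Op 6: best P0=NH0 P1=NH2 P2=NH1
Op 7: best P0=NH0 P1=NH2 P2=NH0
Op 8: best P0=NH0 P1=NH2 P2=NH0
Op 9: best P0=NH0 P1=NH2 P2=NH0
Op 10: best P0=NH0 P1=- P2=NH0
Op 11: best P0=NH0 P1=- P2=NH0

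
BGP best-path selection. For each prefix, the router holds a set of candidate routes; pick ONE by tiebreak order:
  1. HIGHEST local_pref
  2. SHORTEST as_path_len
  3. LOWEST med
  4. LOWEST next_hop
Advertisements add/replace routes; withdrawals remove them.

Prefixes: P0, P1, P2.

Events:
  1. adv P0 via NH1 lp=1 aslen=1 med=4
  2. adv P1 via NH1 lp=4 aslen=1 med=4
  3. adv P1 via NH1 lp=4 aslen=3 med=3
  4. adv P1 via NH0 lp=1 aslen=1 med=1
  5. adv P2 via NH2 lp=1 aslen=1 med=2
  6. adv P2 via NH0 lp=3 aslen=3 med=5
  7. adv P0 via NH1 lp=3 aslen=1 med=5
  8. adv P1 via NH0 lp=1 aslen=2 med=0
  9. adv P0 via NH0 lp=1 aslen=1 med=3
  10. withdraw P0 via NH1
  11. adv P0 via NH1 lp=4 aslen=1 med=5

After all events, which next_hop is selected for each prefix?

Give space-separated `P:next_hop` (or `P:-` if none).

Op 1: best P0=NH1 P1=- P2=-
Op 2: best P0=NH1 P1=NH1 P2=-
Op 3: best P0=NH1 P1=NH1 P2=-
Op 4: best P0=NH1 P1=NH1 P2=-
Op 5: best P0=NH1 P1=NH1 P2=NH2
Op 6: best P0=NH1 P1=NH1 P2=NH0
Op 7: best P0=NH1 P1=NH1 P2=NH0
Op 8: best P0=NH1 P1=NH1 P2=NH0
Op 9: best P0=NH1 P1=NH1 P2=NH0
Op 10: best P0=NH0 P1=NH1 P2=NH0
Op 11: best P0=NH1 P1=NH1 P2=NH0

Answer: P0:NH1 P1:NH1 P2:NH0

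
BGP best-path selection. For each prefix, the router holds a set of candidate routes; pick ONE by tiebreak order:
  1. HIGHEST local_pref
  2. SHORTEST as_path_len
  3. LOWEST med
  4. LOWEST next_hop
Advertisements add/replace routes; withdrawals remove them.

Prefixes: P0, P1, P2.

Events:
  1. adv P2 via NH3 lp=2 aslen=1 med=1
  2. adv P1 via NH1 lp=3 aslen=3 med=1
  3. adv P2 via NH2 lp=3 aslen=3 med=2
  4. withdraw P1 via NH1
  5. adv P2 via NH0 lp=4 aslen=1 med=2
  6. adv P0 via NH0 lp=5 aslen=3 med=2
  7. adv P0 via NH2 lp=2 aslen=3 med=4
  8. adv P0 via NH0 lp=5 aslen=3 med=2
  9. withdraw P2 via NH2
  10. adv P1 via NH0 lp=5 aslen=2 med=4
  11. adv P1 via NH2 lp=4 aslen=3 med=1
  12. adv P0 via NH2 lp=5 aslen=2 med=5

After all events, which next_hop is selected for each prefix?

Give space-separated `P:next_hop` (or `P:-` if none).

Op 1: best P0=- P1=- P2=NH3
Op 2: best P0=- P1=NH1 P2=NH3
Op 3: best P0=- P1=NH1 P2=NH2
Op 4: best P0=- P1=- P2=NH2
Op 5: best P0=- P1=- P2=NH0
Op 6: best P0=NH0 P1=- P2=NH0
Op 7: best P0=NH0 P1=- P2=NH0
Op 8: best P0=NH0 P1=- P2=NH0
Op 9: best P0=NH0 P1=- P2=NH0
Op 10: best P0=NH0 P1=NH0 P2=NH0
Op 11: best P0=NH0 P1=NH0 P2=NH0
Op 12: best P0=NH2 P1=NH0 P2=NH0

Answer: P0:NH2 P1:NH0 P2:NH0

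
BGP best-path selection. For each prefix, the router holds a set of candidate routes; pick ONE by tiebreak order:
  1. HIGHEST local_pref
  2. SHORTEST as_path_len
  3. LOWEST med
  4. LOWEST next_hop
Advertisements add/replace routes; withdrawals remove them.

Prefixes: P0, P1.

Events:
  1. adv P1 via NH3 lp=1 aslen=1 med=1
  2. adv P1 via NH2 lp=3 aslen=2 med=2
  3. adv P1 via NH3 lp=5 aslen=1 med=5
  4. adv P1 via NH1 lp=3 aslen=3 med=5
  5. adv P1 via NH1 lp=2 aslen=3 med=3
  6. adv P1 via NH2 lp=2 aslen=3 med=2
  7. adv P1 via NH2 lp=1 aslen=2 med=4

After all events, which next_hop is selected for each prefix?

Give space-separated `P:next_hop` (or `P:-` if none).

Op 1: best P0=- P1=NH3
Op 2: best P0=- P1=NH2
Op 3: best P0=- P1=NH3
Op 4: best P0=- P1=NH3
Op 5: best P0=- P1=NH3
Op 6: best P0=- P1=NH3
Op 7: best P0=- P1=NH3

Answer: P0:- P1:NH3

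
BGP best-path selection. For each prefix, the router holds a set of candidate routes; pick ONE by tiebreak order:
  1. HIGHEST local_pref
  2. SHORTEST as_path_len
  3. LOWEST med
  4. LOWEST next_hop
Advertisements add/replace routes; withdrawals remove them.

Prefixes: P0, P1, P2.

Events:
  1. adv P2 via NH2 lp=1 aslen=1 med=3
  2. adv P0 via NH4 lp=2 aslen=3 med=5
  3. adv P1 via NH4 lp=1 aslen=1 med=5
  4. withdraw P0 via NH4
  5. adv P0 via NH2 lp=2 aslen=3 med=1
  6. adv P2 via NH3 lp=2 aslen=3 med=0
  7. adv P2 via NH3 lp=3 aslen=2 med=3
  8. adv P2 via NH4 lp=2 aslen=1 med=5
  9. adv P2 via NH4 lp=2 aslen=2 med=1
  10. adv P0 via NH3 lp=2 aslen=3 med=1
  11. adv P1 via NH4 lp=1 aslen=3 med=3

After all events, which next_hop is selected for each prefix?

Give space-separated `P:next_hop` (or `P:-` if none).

Op 1: best P0=- P1=- P2=NH2
Op 2: best P0=NH4 P1=- P2=NH2
Op 3: best P0=NH4 P1=NH4 P2=NH2
Op 4: best P0=- P1=NH4 P2=NH2
Op 5: best P0=NH2 P1=NH4 P2=NH2
Op 6: best P0=NH2 P1=NH4 P2=NH3
Op 7: best P0=NH2 P1=NH4 P2=NH3
Op 8: best P0=NH2 P1=NH4 P2=NH3
Op 9: best P0=NH2 P1=NH4 P2=NH3
Op 10: best P0=NH2 P1=NH4 P2=NH3
Op 11: best P0=NH2 P1=NH4 P2=NH3

Answer: P0:NH2 P1:NH4 P2:NH3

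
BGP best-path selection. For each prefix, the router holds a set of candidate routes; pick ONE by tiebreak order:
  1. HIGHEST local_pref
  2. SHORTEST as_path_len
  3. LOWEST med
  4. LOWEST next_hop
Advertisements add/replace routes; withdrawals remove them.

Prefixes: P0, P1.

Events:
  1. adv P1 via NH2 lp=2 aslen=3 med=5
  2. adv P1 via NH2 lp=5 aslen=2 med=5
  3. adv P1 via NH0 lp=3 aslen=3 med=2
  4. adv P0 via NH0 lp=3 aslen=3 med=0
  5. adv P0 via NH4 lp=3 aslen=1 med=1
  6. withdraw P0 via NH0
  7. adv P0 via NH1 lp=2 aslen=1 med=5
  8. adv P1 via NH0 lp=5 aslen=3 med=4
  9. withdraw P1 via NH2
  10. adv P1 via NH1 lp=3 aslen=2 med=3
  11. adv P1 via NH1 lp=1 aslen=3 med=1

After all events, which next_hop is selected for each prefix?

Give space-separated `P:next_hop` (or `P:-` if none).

Answer: P0:NH4 P1:NH0

Derivation:
Op 1: best P0=- P1=NH2
Op 2: best P0=- P1=NH2
Op 3: best P0=- P1=NH2
Op 4: best P0=NH0 P1=NH2
Op 5: best P0=NH4 P1=NH2
Op 6: best P0=NH4 P1=NH2
Op 7: best P0=NH4 P1=NH2
Op 8: best P0=NH4 P1=NH2
Op 9: best P0=NH4 P1=NH0
Op 10: best P0=NH4 P1=NH0
Op 11: best P0=NH4 P1=NH0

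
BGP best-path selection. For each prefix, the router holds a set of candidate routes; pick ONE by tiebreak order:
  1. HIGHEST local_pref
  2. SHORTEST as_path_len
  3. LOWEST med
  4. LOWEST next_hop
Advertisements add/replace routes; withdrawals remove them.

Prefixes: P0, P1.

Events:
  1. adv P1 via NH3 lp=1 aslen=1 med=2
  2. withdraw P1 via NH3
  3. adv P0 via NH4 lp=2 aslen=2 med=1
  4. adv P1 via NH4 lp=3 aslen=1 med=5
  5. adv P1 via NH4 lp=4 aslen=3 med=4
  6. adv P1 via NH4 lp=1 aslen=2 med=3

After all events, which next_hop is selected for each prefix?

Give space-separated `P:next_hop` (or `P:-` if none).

Answer: P0:NH4 P1:NH4

Derivation:
Op 1: best P0=- P1=NH3
Op 2: best P0=- P1=-
Op 3: best P0=NH4 P1=-
Op 4: best P0=NH4 P1=NH4
Op 5: best P0=NH4 P1=NH4
Op 6: best P0=NH4 P1=NH4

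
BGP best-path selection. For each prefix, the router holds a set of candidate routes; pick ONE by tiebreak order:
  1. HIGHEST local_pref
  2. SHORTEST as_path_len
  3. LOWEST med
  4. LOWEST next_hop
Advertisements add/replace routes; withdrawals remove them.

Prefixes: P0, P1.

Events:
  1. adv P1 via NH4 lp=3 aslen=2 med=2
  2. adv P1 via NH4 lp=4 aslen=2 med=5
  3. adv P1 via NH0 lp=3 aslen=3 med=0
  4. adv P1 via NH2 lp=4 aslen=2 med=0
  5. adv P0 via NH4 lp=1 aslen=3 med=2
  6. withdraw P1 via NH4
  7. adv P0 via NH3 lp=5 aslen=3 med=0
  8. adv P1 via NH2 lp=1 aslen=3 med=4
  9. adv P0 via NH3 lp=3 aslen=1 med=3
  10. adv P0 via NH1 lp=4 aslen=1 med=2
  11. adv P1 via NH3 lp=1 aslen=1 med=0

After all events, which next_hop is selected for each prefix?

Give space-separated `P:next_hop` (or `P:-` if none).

Answer: P0:NH1 P1:NH0

Derivation:
Op 1: best P0=- P1=NH4
Op 2: best P0=- P1=NH4
Op 3: best P0=- P1=NH4
Op 4: best P0=- P1=NH2
Op 5: best P0=NH4 P1=NH2
Op 6: best P0=NH4 P1=NH2
Op 7: best P0=NH3 P1=NH2
Op 8: best P0=NH3 P1=NH0
Op 9: best P0=NH3 P1=NH0
Op 10: best P0=NH1 P1=NH0
Op 11: best P0=NH1 P1=NH0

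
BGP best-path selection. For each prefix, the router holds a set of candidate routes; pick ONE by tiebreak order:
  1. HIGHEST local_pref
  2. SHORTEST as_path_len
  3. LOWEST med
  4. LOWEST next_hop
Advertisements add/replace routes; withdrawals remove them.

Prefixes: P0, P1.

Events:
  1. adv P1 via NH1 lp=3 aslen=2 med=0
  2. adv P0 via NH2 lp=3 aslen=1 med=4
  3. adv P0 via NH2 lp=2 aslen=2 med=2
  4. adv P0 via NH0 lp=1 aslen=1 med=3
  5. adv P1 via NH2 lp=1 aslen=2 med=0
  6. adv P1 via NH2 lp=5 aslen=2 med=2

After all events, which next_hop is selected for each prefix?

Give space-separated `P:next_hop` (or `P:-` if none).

Answer: P0:NH2 P1:NH2

Derivation:
Op 1: best P0=- P1=NH1
Op 2: best P0=NH2 P1=NH1
Op 3: best P0=NH2 P1=NH1
Op 4: best P0=NH2 P1=NH1
Op 5: best P0=NH2 P1=NH1
Op 6: best P0=NH2 P1=NH2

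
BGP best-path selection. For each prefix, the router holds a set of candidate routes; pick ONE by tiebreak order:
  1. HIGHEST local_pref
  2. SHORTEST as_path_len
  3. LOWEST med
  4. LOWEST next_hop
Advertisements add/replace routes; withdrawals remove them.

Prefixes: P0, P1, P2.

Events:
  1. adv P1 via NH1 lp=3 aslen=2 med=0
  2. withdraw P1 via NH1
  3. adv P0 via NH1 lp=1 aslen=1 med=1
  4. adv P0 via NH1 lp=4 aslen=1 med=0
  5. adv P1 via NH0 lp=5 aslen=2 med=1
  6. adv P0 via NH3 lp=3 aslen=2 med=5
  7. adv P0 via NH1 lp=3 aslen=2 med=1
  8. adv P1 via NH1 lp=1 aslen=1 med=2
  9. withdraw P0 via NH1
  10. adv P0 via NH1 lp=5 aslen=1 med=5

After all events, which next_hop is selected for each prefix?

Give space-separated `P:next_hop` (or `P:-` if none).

Answer: P0:NH1 P1:NH0 P2:-

Derivation:
Op 1: best P0=- P1=NH1 P2=-
Op 2: best P0=- P1=- P2=-
Op 3: best P0=NH1 P1=- P2=-
Op 4: best P0=NH1 P1=- P2=-
Op 5: best P0=NH1 P1=NH0 P2=-
Op 6: best P0=NH1 P1=NH0 P2=-
Op 7: best P0=NH1 P1=NH0 P2=-
Op 8: best P0=NH1 P1=NH0 P2=-
Op 9: best P0=NH3 P1=NH0 P2=-
Op 10: best P0=NH1 P1=NH0 P2=-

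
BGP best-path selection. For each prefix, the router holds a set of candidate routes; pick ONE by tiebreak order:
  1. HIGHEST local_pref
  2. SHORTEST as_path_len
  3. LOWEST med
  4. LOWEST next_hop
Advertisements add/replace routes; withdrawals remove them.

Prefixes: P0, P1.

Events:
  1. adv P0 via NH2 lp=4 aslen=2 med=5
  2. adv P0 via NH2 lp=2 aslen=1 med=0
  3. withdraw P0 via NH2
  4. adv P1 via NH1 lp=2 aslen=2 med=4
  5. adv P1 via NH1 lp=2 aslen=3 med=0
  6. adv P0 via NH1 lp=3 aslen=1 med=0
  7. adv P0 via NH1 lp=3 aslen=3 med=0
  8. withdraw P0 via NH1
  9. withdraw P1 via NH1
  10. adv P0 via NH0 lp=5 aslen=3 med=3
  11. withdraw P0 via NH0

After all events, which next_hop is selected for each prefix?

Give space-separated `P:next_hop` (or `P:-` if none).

Answer: P0:- P1:-

Derivation:
Op 1: best P0=NH2 P1=-
Op 2: best P0=NH2 P1=-
Op 3: best P0=- P1=-
Op 4: best P0=- P1=NH1
Op 5: best P0=- P1=NH1
Op 6: best P0=NH1 P1=NH1
Op 7: best P0=NH1 P1=NH1
Op 8: best P0=- P1=NH1
Op 9: best P0=- P1=-
Op 10: best P0=NH0 P1=-
Op 11: best P0=- P1=-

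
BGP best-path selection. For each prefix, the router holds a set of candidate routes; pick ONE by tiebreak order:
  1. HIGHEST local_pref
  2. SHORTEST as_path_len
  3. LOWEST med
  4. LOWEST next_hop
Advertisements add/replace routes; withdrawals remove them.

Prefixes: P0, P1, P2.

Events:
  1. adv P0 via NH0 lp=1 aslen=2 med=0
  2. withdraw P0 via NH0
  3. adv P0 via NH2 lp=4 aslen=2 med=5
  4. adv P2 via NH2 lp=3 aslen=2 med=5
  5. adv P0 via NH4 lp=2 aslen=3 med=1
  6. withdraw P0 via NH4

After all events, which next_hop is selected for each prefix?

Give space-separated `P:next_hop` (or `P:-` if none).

Answer: P0:NH2 P1:- P2:NH2

Derivation:
Op 1: best P0=NH0 P1=- P2=-
Op 2: best P0=- P1=- P2=-
Op 3: best P0=NH2 P1=- P2=-
Op 4: best P0=NH2 P1=- P2=NH2
Op 5: best P0=NH2 P1=- P2=NH2
Op 6: best P0=NH2 P1=- P2=NH2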